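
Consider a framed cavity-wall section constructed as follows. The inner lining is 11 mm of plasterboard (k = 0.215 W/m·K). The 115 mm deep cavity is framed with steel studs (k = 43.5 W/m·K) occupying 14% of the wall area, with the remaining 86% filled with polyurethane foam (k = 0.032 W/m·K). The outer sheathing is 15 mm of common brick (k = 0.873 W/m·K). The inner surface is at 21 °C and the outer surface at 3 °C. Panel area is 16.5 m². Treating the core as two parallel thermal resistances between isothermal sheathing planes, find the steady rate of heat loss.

Q ≈ 3410 W

Sheathing layers in series; stud and cavity paths in parallel between them.
R_inner = 0.011/(0.215×16.5) = 0.003101 K/W
R_stud  = 0.115/(43.5×0.14×16.5) = 0.001144 K/W
R_cav   = 0.115/(0.032×0.86×16.5) = 0.2533 K/W
1/R_core = 1/R_stud + 1/R_cav → R_core = 0.001139 K/W
R_outer = 0.015/(0.873×16.5) = 0.001041 K/W
R_total = 0.005281 K/W
Q = ΔT/R_total = 18/0.005281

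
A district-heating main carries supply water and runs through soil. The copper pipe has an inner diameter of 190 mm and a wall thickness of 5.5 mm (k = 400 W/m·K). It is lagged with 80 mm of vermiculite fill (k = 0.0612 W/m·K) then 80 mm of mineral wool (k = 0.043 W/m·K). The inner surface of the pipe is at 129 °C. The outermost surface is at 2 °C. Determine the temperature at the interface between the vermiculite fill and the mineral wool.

For a radial system each layer contributes R = ln(r_out/r_in)/(2πkL); films add R = 1/(hA).
R_copper pipe wall = ln(100.5/95)/(2π×400×1) = 2.239×10^-5 K/W
R_vermiculite fill = ln(180.5/100.5)/(2π×0.0612×1) = 1.523 K/W
R_mineral wool = ln(260.5/180.5)/(2π×0.043×1) = 1.358 K/W
R_total = 2.881 K/W
Q = ΔT/R_total = 127/2.881
Q = 44.1 W/m
T_interface = T_inner − Q·ΣR(inner→interface) = 129 − 44.1×1.523

T ≈ 61.9 °C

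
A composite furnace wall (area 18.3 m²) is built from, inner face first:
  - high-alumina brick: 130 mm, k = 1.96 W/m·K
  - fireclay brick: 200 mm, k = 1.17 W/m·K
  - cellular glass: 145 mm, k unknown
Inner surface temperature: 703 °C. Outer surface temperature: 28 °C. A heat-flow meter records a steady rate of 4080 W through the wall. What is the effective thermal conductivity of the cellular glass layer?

k ≈ 0.052 W/(m·K)

Treating each layer as a thermal resistance in series:
R_high-alumina brick = L/(kA) = 0.13/(1.96×18.3) = 0.003624 K/W
R_fireclay brick = L/(kA) = 0.2/(1.17×18.3) = 0.009341 K/W
Sum of known resistances R_other = 0.01297 K/W
Total R = ΔT/Q = 675/4080 = 0.1654 K/W
R_cellular glass = R_total − R_other = 0.1525 K/W
k = L/(R·A) = 0.145/(0.1525×18.3)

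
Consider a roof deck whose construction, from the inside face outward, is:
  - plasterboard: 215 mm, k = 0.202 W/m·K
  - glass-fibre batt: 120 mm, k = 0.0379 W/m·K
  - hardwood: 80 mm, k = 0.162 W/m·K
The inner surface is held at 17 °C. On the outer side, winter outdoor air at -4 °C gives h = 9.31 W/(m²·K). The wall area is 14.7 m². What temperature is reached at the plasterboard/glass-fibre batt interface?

T ≈ 12.4 °C

Thermal resistances in series:
R_plasterboard = L/(kA) = 0.215/(0.202×14.7) = 0.07241 K/W
R_glass-fibre batt = L/(kA) = 0.12/(0.0379×14.7) = 0.2154 K/W
R_hardwood = L/(kA) = 0.08/(0.162×14.7) = 0.03359 K/W
R_outer film = 1/(h_o·A) = 1/(9.31×14.7) = 0.007307 K/W
R_total = 0.3287 K/W;  Q = ΔT/R_total = 21/0.3287 = 63.89 W
T_interface = T_inner − Q·ΣR(inner→interface) = 17 − 63.9×0.07241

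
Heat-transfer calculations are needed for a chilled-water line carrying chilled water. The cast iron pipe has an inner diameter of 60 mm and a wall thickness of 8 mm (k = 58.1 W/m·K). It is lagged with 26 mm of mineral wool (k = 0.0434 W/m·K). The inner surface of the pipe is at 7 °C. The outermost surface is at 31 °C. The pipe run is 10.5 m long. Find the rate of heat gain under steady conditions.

Radial resistances (cylindrical: R_cond = ln(r_o/r_i)/(2πkL), R_conv = 1/(h·2πrL)):
R_cast iron pipe wall = ln(38/30)/(2π×58.1×10.5) = 6.167×10^-5 K/W
R_mineral wool = ln(64/38)/(2π×0.0434×10.5) = 0.1821 K/W
R_total = 0.1821 K/W
Q = ΔT/R_total = 24/0.1821

Q ≈ 132 W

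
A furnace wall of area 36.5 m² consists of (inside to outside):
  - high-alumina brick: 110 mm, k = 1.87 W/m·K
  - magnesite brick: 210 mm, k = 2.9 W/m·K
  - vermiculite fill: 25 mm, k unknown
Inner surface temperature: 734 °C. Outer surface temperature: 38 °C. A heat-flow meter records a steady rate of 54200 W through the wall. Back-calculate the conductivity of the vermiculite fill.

k ≈ 0.0741 W/(m·K)

Model the wall as resistances in series:
R_high-alumina brick = L/(kA) = 0.11/(1.87×36.5) = 0.001612 K/W
R_magnesite brick = L/(kA) = 0.21/(2.9×36.5) = 0.001984 K/W
Sum of known resistances R_other = 0.003596 K/W
Total R = ΔT/Q = 696/54200 = 0.01284 K/W
R_vermiculite fill = R_total − R_other = 0.009246 K/W
k = L/(R·A) = 0.025/(0.009246×36.5)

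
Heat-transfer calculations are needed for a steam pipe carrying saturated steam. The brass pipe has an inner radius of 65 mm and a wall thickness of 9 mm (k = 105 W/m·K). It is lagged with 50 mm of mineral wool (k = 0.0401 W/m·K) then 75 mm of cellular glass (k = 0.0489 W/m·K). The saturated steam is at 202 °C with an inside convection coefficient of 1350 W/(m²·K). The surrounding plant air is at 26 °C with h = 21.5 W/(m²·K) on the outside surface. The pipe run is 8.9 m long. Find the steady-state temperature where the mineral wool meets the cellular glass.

Radial resistances (cylindrical: R_cond = ln(r_o/r_i)/(2πkL), R_conv = 1/(h·2πrL)):
R_inner film = 1/(h_i·2πr₁L) = 1/(1350×2π×0.065×8.9) = 2.038×10^-4 K/W
R_brass pipe wall = ln(74/65)/(2π×105×8.9) = 2.209×10^-5 K/W
R_mineral wool = ln(124/74)/(2π×0.0401×8.9) = 0.2302 K/W
R_cellular glass = ln(199/124)/(2π×0.0489×8.9) = 0.173 K/W
R_outer film = 1/(h_o·2πr_oL) = 1/(21.5×2π×0.199×8.9) = 0.00418 K/W
R_total = 0.4076 K/W
Q = ΔT/R_total = 176/0.4076
Q = 432 W
T_interface = T_inner − Q·ΣR(inner→interface) = 202 − 432×0.2304

T ≈ 102 °C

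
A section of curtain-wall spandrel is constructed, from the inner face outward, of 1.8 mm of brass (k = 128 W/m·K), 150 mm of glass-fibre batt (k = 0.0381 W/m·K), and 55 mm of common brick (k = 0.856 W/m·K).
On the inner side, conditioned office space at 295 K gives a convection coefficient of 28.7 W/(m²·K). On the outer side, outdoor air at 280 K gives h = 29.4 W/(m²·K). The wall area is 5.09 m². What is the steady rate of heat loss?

Q ≈ 18.8 W

Model the wall as resistances in series:
R_inner film = 1/(h_i·A) = 1/(28.7×5.09) = 0.006845 K/W
R_brass = L/(kA) = 0.0018/(128×5.09) = 2.763×10^-6 K/W
R_glass-fibre batt = L/(kA) = 0.15/(0.0381×5.09) = 0.7735 K/W
R_common brick = L/(kA) = 0.055/(0.856×5.09) = 0.01262 K/W
R_outer film = 1/(h_o·A) = 1/(29.4×5.09) = 0.006682 K/W
R_total = 0.7996 K/W
Q = ΔT / R_total = 15 / 0.7996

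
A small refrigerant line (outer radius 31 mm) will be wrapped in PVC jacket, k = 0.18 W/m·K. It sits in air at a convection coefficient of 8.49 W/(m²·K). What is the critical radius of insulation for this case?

For a cylinder r_cr = k/h = 0.18/8.49
r_cr = 21.2 mm; since the bare radius (31 mm) is above r_cr, any added insulation will reduce heat loss.

r_cr ≈ 21.2 mm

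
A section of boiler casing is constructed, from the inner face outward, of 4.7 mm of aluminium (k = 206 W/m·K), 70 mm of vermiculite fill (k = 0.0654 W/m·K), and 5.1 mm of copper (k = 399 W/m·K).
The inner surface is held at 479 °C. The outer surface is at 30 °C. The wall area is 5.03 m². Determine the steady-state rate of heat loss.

Q ≈ 2110 W

Thermal resistances in series:
R_aluminium = L/(kA) = 0.0047/(206×5.03) = 4.536×10^-6 K/W
R_vermiculite fill = L/(kA) = 0.07/(0.0654×5.03) = 0.2128 K/W
R_copper = L/(kA) = 0.0051/(399×5.03) = 2.541×10^-6 K/W
R_total = 0.2128 K/W
Q = ΔT / R_total = 449 / 0.2128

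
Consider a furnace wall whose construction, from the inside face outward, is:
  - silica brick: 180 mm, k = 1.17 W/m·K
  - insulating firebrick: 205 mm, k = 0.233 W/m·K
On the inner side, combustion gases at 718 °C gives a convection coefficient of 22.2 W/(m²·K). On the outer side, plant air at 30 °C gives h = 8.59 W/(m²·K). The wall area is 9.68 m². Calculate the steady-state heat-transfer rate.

Q ≈ 5570 W

Treating each layer as a thermal resistance in series:
R_inner film = 1/(h_i·A) = 1/(22.2×9.68) = 0.004653 K/W
R_silica brick = L/(kA) = 0.18/(1.17×9.68) = 0.01589 K/W
R_insulating firebrick = L/(kA) = 0.205/(0.233×9.68) = 0.09089 K/W
R_outer film = 1/(h_o·A) = 1/(8.59×9.68) = 0.01203 K/W
R_total = 0.1235 K/W
Q = ΔT / R_total = 688 / 0.1235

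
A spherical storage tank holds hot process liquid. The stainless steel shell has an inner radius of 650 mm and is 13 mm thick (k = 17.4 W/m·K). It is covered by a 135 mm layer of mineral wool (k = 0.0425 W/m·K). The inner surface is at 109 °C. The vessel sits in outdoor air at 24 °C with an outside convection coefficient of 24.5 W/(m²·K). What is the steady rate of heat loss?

Spherical conduction: R = (1/r_in − 1/r_out)/(4πk) per layer; series-sum.
R_stainless steel shell = (1/0.65 − 1/0.663)/(4π×17.4) = 1.38×10^-4 K/W
R_mineral wool = (1/0.663 − 1/0.798)/(4π×0.0425) = 0.4778 K/W
R_outer film = 1/(h·4πr_o²) = 1/(24.5×4π×0.798²) = 0.005101 K/W
R_total = 0.483 K/W
Q = ΔT/R_total = 85/0.483

Q ≈ 176 W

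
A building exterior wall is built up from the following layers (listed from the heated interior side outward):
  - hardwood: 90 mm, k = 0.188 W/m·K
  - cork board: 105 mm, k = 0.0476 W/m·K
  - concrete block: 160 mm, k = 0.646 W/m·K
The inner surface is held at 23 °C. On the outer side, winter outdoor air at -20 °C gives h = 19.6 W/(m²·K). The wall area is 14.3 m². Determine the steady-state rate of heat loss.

Q ≈ 206 W

Series thermal resistances:
R_hardwood = L/(kA) = 0.09/(0.188×14.3) = 0.03348 K/W
R_cork board = L/(kA) = 0.105/(0.0476×14.3) = 0.1543 K/W
R_concrete block = L/(kA) = 0.16/(0.646×14.3) = 0.01732 K/W
R_outer film = 1/(h_o·A) = 1/(19.6×14.3) = 0.003568 K/W
R_total = 0.2086 K/W
Q = ΔT / R_total = 43 / 0.2086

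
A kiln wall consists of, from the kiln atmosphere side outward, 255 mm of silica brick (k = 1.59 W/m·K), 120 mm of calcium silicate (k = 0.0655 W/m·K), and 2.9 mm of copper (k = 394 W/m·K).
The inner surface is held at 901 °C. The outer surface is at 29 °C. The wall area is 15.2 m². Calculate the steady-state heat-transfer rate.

Model the wall as resistances in series:
R_silica brick = L/(kA) = 0.255/(1.59×15.2) = 0.01055 K/W
R_calcium silicate = L/(kA) = 0.12/(0.0655×15.2) = 0.1205 K/W
R_copper = L/(kA) = 0.0029/(394×15.2) = 4.842×10^-7 K/W
R_total = 0.1311 K/W
Q = ΔT / R_total = 872 / 0.1311

Q ≈ 6650 W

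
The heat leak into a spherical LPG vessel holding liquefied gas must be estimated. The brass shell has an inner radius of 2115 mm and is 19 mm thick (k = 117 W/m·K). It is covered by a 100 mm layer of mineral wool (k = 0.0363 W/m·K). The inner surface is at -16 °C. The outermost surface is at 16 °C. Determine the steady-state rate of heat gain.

Each spherical layer contributes R = (1/r_i − 1/r_o)/(4πk):
R_brass shell = (1/2.115 − 1/2.134)/(4π×117) = 2.863×10^-6 K/W
R_mineral wool = (1/2.134 − 1/2.234)/(4π×0.0363) = 0.04598 K/W
R_total = 0.04599 K/W
Q = ΔT/R_total = 32/0.04599

Q ≈ 696 W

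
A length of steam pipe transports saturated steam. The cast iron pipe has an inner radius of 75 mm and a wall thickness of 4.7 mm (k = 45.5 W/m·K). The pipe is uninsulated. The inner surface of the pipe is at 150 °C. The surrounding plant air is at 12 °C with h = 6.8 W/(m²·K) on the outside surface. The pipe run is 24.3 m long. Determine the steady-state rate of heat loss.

Q ≈ 11400 W

Cylindrical conduction, so R = ln(r₂/r₁)/(2πkL) per layer, in series:
R_cast iron pipe wall = ln(79.7/75)/(2π×45.5×24.3) = 8.749×10^-6 K/W
R_outer film = 1/(h_o·2πr_oL) = 1/(6.8×2π×0.0797×24.3) = 0.01208 K/W
R_total = 0.01209 K/W
Q = ΔT/R_total = 138/0.01209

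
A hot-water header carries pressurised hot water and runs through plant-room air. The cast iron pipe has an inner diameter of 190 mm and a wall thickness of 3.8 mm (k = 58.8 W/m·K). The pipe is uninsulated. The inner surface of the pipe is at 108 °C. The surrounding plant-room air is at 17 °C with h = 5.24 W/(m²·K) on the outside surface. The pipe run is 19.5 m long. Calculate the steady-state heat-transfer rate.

For a radial system each layer contributes R = ln(r_out/r_in)/(2πkL); films add R = 1/(hA).
R_cast iron pipe wall = ln(98.8/95)/(2π×58.8×19.5) = 5.444×10^-6 K/W
R_outer film = 1/(h_o·2πr_oL) = 1/(5.24×2π×0.0988×19.5) = 0.01577 K/W
R_total = 0.01577 K/W
Q = ΔT/R_total = 91/0.01577

Q ≈ 5770 W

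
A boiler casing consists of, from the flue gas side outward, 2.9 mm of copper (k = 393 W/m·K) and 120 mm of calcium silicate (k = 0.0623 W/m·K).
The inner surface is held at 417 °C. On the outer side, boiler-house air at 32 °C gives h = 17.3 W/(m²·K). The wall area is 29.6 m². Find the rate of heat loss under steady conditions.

Q ≈ 5740 W

Thermal resistances in series:
R_copper = L/(kA) = 0.0029/(393×29.6) = 2.493×10^-7 K/W
R_calcium silicate = L/(kA) = 0.12/(0.0623×29.6) = 0.06507 K/W
R_outer film = 1/(h_o·A) = 1/(17.3×29.6) = 0.001953 K/W
R_total = 0.06703 K/W
Q = ΔT / R_total = 385 / 0.06703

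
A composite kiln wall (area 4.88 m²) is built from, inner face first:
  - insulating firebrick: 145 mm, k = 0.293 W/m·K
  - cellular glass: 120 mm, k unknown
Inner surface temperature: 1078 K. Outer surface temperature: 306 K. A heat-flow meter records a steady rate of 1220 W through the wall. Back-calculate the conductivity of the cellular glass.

Treating each layer as a thermal resistance in series:
R_insulating firebrick = L/(kA) = 0.145/(0.293×4.88) = 0.1014 K/W
Sum of known resistances R_other = 0.1014 K/W
Total R = ΔT/Q = 772/1220 = 0.6328 K/W
R_cellular glass = R_total − R_other = 0.5314 K/W
k = L/(R·A) = 0.12/(0.5314×4.88)

k ≈ 0.0463 W/(m·K)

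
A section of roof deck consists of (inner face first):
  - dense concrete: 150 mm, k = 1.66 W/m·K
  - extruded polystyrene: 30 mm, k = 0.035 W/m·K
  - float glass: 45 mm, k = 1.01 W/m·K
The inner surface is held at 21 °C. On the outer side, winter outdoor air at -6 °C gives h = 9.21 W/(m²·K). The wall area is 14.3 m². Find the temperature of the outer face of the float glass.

T ≈ -3.34 °C

Model the wall as resistances in series:
R_dense concrete = L/(kA) = 0.15/(1.66×14.3) = 0.006319 K/W
R_extruded polystyrene = L/(kA) = 0.03/(0.035×14.3) = 0.05994 K/W
R_float glass = L/(kA) = 0.045/(1.01×14.3) = 0.003116 K/W
R_outer film = 1/(h_o·A) = 1/(9.21×14.3) = 0.007593 K/W
R_total = 0.07697 K/W;  Q = ΔT/R_total = 27/0.07697 = 350.8 W
T_interface = T_inner − Q·ΣR(inner→interface) = 21 − 351×0.06937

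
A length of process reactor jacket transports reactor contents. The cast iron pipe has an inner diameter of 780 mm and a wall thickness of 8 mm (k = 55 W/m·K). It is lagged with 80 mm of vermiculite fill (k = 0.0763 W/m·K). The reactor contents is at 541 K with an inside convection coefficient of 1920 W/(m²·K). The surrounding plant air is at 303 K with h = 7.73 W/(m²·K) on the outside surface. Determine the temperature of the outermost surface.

T ≈ 327 K

Radial resistances (cylindrical: R_cond = ln(r_o/r_i)/(2πkL), R_conv = 1/(h·2πrL)):
R_inner film = 1/(h_i·2πr₁L) = 1/(1920×2π×0.39×1) = 2.125×10^-4 K/W
R_cast iron pipe wall = ln(398/390)/(2π×55×1) = 5.876×10^-5 K/W
R_vermiculite fill = ln(478/398)/(2π×0.0763×1) = 0.3821 K/W
R_outer film = 1/(h_o·2πr_oL) = 1/(7.73×2π×0.478×1) = 0.04307 K/W
R_total = 0.4254 K/W
Q = ΔT/R_total = 238/0.4254
Q = 559 W/m
T_interface = T_inner − Q·ΣR(inner→interface) = 541 − 559×0.3823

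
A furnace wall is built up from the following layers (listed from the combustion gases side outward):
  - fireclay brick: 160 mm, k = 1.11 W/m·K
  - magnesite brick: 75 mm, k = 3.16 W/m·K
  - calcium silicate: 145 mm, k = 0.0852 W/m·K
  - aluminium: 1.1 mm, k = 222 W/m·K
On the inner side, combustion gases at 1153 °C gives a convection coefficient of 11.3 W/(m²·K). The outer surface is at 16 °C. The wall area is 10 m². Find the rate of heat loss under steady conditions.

Model the wall as resistances in series:
R_inner film = 1/(h_i·A) = 1/(11.3×10) = 0.00885 K/W
R_fireclay brick = L/(kA) = 0.16/(1.11×10) = 0.01441 K/W
R_magnesite brick = L/(kA) = 0.075/(3.16×10) = 0.002373 K/W
R_calcium silicate = L/(kA) = 0.145/(0.0852×10) = 0.1702 K/W
R_aluminium = L/(kA) = 0.0011/(222×10) = 4.955×10^-7 K/W
R_total = 0.1958 K/W
Q = ΔT / R_total = 1137 / 0.1958

Q ≈ 5810 W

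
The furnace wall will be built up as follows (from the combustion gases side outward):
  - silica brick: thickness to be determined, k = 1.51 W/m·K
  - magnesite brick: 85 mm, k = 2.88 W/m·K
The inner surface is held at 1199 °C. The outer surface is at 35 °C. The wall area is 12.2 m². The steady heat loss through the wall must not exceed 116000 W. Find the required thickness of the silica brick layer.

Treating each layer as a thermal resistance in series:
R_magnesite brick = L/(kA) = 0.085/(2.88×12.2) = 0.002419 K/W
Sum of the known resistances R_other = 0.002419 K/W
Required total resistance R_tot = ΔT/Q_allow = 1164/116000 = 0.01003 K/W
R_silica brick = R_tot − R_other = 0.007615 K/W
L = R·k·A = 0.007615×1.51×12.2

L ≈ 140 mm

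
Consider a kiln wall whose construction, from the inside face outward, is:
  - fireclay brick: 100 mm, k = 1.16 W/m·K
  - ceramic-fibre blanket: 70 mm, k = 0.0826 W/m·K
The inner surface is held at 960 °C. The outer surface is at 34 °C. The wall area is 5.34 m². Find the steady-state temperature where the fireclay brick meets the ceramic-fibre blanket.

T ≈ 875 °C

Series thermal resistances:
R_fireclay brick = L/(kA) = 0.1/(1.16×5.34) = 0.01614 K/W
R_ceramic-fibre blanket = L/(kA) = 0.07/(0.0826×5.34) = 0.1587 K/W
R_total = 0.1748 K/W;  Q = ΔT/R_total = 926/0.1748 = 5296 W
T_interface = T_inner − Q·ΣR(inner→interface) = 960 − 5300×0.01614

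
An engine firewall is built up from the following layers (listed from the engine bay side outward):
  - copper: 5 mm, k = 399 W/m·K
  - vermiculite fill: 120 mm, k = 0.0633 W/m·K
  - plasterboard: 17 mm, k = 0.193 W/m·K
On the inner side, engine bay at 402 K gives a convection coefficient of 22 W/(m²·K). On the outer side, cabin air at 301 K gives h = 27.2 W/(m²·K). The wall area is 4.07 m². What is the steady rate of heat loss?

Q ≈ 199 W

Treating each layer as a thermal resistance in series:
R_inner film = 1/(h_i·A) = 1/(22×4.07) = 0.01117 K/W
R_copper = L/(kA) = 0.005/(399×4.07) = 3.079×10^-6 K/W
R_vermiculite fill = L/(kA) = 0.12/(0.0633×4.07) = 0.4658 K/W
R_plasterboard = L/(kA) = 0.017/(0.193×4.07) = 0.02164 K/W
R_outer film = 1/(h_o·A) = 1/(27.2×4.07) = 0.009033 K/W
R_total = 0.5076 K/W
Q = ΔT / R_total = 101 / 0.5076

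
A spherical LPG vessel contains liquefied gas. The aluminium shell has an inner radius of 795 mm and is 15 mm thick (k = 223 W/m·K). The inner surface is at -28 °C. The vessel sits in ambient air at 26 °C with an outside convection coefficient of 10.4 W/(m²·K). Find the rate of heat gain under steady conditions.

Q ≈ 4630 W

Spherical conduction: R = (1/r_in − 1/r_out)/(4πk) per layer; series-sum.
R_aluminium shell = (1/0.795 − 1/0.81)/(4π×223) = 8.312×10^-6 K/W
R_outer film = 1/(h·4πr_o²) = 1/(10.4×4π×0.81²) = 0.01166 K/W
R_total = 0.01167 K/W
Q = ΔT/R_total = 54/0.01167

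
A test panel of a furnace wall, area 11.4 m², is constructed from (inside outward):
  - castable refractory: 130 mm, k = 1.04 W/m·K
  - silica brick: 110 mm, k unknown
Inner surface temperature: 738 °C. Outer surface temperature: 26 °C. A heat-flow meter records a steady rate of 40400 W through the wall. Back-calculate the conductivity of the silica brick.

k ≈ 1.45 W/(m·K)

Series thermal resistances:
R_castable refractory = L/(kA) = 0.13/(1.04×11.4) = 0.01096 K/W
Sum of known resistances R_other = 0.01096 K/W
Total R = ΔT/Q = 712/40400 = 0.01762 K/W
R_silica brick = R_total − R_other = 0.006659 K/W
k = L/(R·A) = 0.11/(0.006659×11.4)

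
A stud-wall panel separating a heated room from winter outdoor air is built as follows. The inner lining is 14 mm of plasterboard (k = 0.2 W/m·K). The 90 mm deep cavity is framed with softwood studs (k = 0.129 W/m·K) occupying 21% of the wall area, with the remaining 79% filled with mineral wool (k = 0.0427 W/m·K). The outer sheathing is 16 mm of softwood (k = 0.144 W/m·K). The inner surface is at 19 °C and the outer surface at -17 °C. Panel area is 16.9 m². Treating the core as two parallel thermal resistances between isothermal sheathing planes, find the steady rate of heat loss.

Q ≈ 366 W

Sheathing layers in series; stud and cavity paths in parallel between them.
R_inner = 0.014/(0.2×16.9) = 0.004142 K/W
R_stud  = 0.09/(0.129×0.21×16.9) = 0.1966 K/W
R_cav   = 0.09/(0.0427×0.79×16.9) = 0.1579 K/W
1/R_core = 1/R_stud + 1/R_cav → R_core = 0.08756 K/W
R_outer = 0.016/(0.144×16.9) = 0.006575 K/W
R_total = 0.09827 K/W
Q = ΔT/R_total = 36/0.09827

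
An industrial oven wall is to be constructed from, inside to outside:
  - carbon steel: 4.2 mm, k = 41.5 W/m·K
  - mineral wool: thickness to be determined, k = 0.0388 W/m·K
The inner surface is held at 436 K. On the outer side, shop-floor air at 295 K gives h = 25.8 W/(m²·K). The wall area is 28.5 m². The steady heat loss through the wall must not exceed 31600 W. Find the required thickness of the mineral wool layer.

Using the resistance-network approach (series):
R_carbon steel = L/(kA) = 0.0042/(41.5×28.5) = 3.551×10^-6 K/W
R_outer film = 1/(h_o·A) = 1/(25.8×28.5) = 0.00136 K/W
Sum of the known resistances R_other = 0.001364 K/W
Required total resistance R_tot = ΔT/Q_allow = 141/31600 = 0.004462 K/W
R_mineral wool = R_tot − R_other = 0.003098 K/W
L = R·k·A = 0.003098×0.0388×28.5

L ≈ 3.43 mm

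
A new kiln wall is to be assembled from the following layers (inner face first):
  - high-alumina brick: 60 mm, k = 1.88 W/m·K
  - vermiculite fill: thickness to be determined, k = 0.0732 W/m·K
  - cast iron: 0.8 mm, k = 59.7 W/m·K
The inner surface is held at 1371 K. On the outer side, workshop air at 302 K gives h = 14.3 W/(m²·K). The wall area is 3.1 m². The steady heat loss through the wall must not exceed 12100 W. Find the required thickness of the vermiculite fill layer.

L ≈ 12.6 mm

Using the resistance-network approach (series):
R_high-alumina brick = L/(kA) = 0.06/(1.88×3.1) = 0.0103 K/W
R_cast iron = L/(kA) = 0.0008/(59.7×3.1) = 4.323×10^-6 K/W
R_outer film = 1/(h_o·A) = 1/(14.3×3.1) = 0.02256 K/W
Sum of the known resistances R_other = 0.03286 K/W
Required total resistance R_tot = ΔT/Q_allow = 1069/12100 = 0.08835 K/W
R_vermiculite fill = R_tot − R_other = 0.05549 K/W
L = R·k·A = 0.05549×0.0732×3.1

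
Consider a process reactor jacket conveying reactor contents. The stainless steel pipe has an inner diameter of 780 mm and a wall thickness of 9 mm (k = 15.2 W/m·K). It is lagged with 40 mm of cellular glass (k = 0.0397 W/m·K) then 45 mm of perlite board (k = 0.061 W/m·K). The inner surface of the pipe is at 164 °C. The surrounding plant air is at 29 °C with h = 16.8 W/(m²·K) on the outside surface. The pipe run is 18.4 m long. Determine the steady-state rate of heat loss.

Radial resistances (cylindrical: R_cond = ln(r_o/r_i)/(2πkL), R_conv = 1/(h·2πrL)):
R_stainless steel pipe wall = ln(399/390)/(2π×15.2×18.4) = 1.298×10^-5 K/W
R_cellular glass = ln(439/399)/(2π×0.0397×18.4) = 0.02082 K/W
R_perlite board = ln(484/439)/(2π×0.061×18.4) = 0.01384 K/W
R_outer film = 1/(h_o·2πr_oL) = 1/(16.8×2π×0.484×18.4) = 0.001064 K/W
R_total = 0.03573 K/W
Q = ΔT/R_total = 135/0.03573

Q ≈ 3780 W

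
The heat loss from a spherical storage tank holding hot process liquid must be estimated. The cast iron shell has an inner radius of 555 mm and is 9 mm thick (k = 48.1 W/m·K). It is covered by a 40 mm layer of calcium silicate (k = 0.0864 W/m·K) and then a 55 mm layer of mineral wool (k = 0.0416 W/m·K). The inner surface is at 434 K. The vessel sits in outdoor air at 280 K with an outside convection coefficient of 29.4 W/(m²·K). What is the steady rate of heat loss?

Radial (spherical) resistances in series:
R_cast iron shell = (1/0.555 − 1/0.564)/(4π×48.1) = 4.757×10^-5 K/W
R_calcium silicate = (1/0.564 − 1/0.604)/(4π×0.0864) = 0.1081 K/W
R_mineral wool = (1/0.604 − 1/0.659)/(4π×0.0416) = 0.2643 K/W
R_outer film = 1/(h·4πr_o²) = 1/(29.4×4π×0.659²) = 0.006233 K/W
R_total = 0.3788 K/W
Q = ΔT/R_total = 154/0.3788

Q ≈ 407 W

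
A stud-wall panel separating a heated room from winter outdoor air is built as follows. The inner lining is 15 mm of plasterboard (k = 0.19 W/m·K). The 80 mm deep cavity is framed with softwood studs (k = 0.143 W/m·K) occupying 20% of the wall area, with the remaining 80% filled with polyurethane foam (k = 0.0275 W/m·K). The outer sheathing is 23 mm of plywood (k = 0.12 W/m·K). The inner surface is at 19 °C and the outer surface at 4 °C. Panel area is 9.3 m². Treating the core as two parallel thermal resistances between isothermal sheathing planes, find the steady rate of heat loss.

Q ≈ 75.3 W

Sheathing layers in series; stud and cavity paths in parallel between them.
R_inner = 0.015/(0.19×9.3) = 0.008489 K/W
R_stud  = 0.08/(0.143×0.2×9.3) = 0.3008 K/W
R_cav   = 0.08/(0.0275×0.8×9.3) = 0.391 K/W
1/R_core = 1/R_stud + 1/R_cav → R_core = 0.17 K/W
R_outer = 0.023/(0.12×9.3) = 0.02061 K/W
R_total = 0.1991 K/W
Q = ΔT/R_total = 15/0.1991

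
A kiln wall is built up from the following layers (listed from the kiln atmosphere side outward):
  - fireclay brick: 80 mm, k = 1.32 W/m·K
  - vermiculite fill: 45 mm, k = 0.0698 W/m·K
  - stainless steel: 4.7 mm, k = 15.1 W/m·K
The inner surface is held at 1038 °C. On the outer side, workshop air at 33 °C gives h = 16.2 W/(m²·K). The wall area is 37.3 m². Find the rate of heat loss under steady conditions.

Q ≈ 48900 W

Using the resistance-network approach (series):
R_fireclay brick = L/(kA) = 0.08/(1.32×37.3) = 0.001625 K/W
R_vermiculite fill = L/(kA) = 0.045/(0.0698×37.3) = 0.01728 K/W
R_stainless steel = L/(kA) = 0.0047/(15.1×37.3) = 8.345×10^-6 K/W
R_outer film = 1/(h_o·A) = 1/(16.2×37.3) = 0.001655 K/W
R_total = 0.02057 K/W
Q = ΔT / R_total = 1005 / 0.02057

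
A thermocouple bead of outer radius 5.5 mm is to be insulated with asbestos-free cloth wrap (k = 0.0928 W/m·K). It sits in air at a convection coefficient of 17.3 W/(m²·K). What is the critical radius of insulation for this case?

For a sphere r_cr = 2k/h = 2×0.0928/17.3
r_cr = 10.7 mm; since the bare radius (5.5 mm) is below r_cr, adding a thin layer of insulation will *increase* heat loss.

r_cr ≈ 10.7 mm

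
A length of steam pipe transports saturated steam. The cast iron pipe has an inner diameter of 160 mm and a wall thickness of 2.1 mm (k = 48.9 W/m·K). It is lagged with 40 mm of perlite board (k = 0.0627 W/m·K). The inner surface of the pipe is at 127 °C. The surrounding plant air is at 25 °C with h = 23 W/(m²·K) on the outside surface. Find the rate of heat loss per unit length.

Radial resistances (cylindrical: R_cond = ln(r_o/r_i)/(2πkL), R_conv = 1/(h·2πrL)):
R_cast iron pipe wall = ln(82.1/80)/(2π×48.9×1) = 8.433×10^-5 K/W
R_perlite board = ln(122.1/82.1)/(2π×0.0627×1) = 1.007 K/W
R_outer film = 1/(h_o·2πr_oL) = 1/(23×2π×0.1221×1) = 0.05667 K/W
R_total = 1.064 K/W
Q = ΔT/R_total = 102/1.064

q′ ≈ 95.8 W/m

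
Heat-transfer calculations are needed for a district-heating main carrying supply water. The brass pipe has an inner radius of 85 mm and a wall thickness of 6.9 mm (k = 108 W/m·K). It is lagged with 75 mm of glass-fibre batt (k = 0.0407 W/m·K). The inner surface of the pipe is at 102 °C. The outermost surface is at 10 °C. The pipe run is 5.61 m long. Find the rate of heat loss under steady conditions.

Q ≈ 221 W

Radial resistances (cylindrical: R_cond = ln(r_o/r_i)/(2πkL), R_conv = 1/(h·2πrL)):
R_brass pipe wall = ln(91.9/85)/(2π×108×5.61) = 2.05×10^-5 K/W
R_glass-fibre batt = ln(166.9/91.9)/(2π×0.0407×5.61) = 0.4159 K/W
R_total = 0.4159 K/W
Q = ΔT/R_total = 92/0.4159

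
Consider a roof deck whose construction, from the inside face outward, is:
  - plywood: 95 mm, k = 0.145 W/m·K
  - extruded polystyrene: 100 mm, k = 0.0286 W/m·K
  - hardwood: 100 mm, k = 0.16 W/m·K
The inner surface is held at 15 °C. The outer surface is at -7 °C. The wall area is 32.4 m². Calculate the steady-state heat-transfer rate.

Series thermal resistances:
R_plywood = L/(kA) = 0.095/(0.145×32.4) = 0.02022 K/W
R_extruded polystyrene = L/(kA) = 0.1/(0.0286×32.4) = 0.1079 K/W
R_hardwood = L/(kA) = 0.1/(0.16×32.4) = 0.01929 K/W
R_total = 0.1474 K/W
Q = ΔT / R_total = 22 / 0.1474

Q ≈ 149 W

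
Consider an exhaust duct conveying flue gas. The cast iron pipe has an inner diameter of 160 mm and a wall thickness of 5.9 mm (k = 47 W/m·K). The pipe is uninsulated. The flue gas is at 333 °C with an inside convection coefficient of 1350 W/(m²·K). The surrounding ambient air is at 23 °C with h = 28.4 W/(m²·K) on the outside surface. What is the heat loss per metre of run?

q′ ≈ 4630 W/m

Cylindrical conduction, so R = ln(r₂/r₁)/(2πkL) per layer, in series:
R_inner film = 1/(h_i·2πr₁L) = 1/(1350×2π×0.08×1) = 0.001474 K/W
R_cast iron pipe wall = ln(85.9/80)/(2π×47×1) = 2.41×10^-4 K/W
R_outer film = 1/(h_o·2πr_oL) = 1/(28.4×2π×0.0859×1) = 0.06524 K/W
R_total = 0.06695 K/W
Q = ΔT/R_total = 310/0.06695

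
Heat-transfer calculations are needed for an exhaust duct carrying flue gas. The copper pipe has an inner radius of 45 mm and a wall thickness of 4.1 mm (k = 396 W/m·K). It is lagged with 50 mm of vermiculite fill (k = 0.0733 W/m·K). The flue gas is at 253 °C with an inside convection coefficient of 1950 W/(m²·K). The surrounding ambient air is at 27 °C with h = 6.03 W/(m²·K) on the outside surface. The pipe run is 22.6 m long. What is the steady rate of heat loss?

Q ≈ 2850 W

Cylindrical conduction, so R = ln(r₂/r₁)/(2πkL) per layer, in series:
R_inner film = 1/(h_i·2πr₁L) = 1/(1950×2π×0.045×22.6) = 8.025×10^-5 K/W
R_copper pipe wall = ln(49.1/45)/(2π×396×22.6) = 1.551×10^-6 K/W
R_vermiculite fill = ln(99.1/49.1)/(2π×0.0733×22.6) = 0.06747 K/W
R_outer film = 1/(h_o·2πr_oL) = 1/(6.03×2π×0.0991×22.6) = 0.01178 K/W
R_total = 0.07934 K/W
Q = ΔT/R_total = 226/0.07934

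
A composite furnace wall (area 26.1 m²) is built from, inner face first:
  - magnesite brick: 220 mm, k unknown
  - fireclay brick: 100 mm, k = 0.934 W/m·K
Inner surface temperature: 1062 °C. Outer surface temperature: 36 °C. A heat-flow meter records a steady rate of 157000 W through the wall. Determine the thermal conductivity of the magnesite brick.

k ≈ 3.46 W/(m·K)

Treating each layer as a thermal resistance in series:
R_fireclay brick = L/(kA) = 0.1/(0.934×26.1) = 0.004102 K/W
Sum of known resistances R_other = 0.004102 K/W
Total R = ΔT/Q = 1026/157000 = 0.006535 K/W
R_magnesite brick = R_total − R_other = 0.002433 K/W
k = L/(R·A) = 0.22/(0.002433×26.1)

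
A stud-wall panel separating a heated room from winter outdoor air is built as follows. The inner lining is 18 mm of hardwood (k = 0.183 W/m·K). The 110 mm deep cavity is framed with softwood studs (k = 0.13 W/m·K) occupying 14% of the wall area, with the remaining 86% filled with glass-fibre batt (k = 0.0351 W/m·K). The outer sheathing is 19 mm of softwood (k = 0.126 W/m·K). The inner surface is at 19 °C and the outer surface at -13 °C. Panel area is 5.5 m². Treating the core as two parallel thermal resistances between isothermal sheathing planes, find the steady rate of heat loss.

Sheathing layers in series; stud and cavity paths in parallel between them.
R_inner = 0.018/(0.183×5.5) = 0.01788 K/W
R_stud  = 0.11/(0.13×0.14×5.5) = 1.099 K/W
R_cav   = 0.11/(0.0351×0.86×5.5) = 0.6626 K/W
1/R_core = 1/R_stud + 1/R_cav → R_core = 0.4133 K/W
R_outer = 0.019/(0.126×5.5) = 0.02742 K/W
R_total = 0.4586 K/W
Q = ΔT/R_total = 32/0.4586

Q ≈ 69.8 W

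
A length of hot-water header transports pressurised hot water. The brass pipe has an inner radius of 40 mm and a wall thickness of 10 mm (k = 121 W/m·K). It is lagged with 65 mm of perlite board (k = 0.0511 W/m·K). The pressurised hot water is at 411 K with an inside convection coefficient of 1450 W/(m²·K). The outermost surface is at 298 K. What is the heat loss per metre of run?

Per-layer cylindrical resistances, series-summed:
R_inner film = 1/(h_i·2πr₁L) = 1/(1450×2π×0.04×1) = 0.002744 K/W
R_brass pipe wall = ln(50/40)/(2π×121×1) = 2.935×10^-4 K/W
R_perlite board = ln(115/50)/(2π×0.0511×1) = 2.594 K/W
R_total = 2.597 K/W
Q = ΔT/R_total = 113/2.597

q′ ≈ 43.5 W/m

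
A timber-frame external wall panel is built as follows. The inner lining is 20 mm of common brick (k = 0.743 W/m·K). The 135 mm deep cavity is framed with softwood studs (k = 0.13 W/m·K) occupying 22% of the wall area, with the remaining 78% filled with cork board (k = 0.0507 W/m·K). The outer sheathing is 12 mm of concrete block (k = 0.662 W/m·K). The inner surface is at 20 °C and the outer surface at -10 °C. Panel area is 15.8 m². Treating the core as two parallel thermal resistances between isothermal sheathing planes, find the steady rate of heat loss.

Sheathing layers in series; stud and cavity paths in parallel between them.
R_inner = 0.02/(0.743×15.8) = 0.001704 K/W
R_stud  = 0.135/(0.13×0.22×15.8) = 0.2988 K/W
R_cav   = 0.135/(0.0507×0.78×15.8) = 0.2161 K/W
1/R_core = 1/R_stud + 1/R_cav → R_core = 0.1254 K/W
R_outer = 0.012/(0.662×15.8) = 0.001147 K/W
R_total = 0.1282 K/W
Q = ΔT/R_total = 30/0.1282

Q ≈ 234 W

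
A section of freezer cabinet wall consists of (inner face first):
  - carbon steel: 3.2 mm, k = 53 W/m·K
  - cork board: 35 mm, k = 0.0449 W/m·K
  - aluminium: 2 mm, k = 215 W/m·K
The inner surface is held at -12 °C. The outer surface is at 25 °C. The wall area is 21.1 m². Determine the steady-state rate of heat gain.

Treating each layer as a thermal resistance in series:
R_carbon steel = L/(kA) = 0.0032/(53×21.1) = 2.861×10^-6 K/W
R_cork board = L/(kA) = 0.035/(0.0449×21.1) = 0.03694 K/W
R_aluminium = L/(kA) = 0.002/(215×21.1) = 4.409×10^-7 K/W
R_total = 0.03695 K/W
Q = ΔT / R_total = 37 / 0.03695

Q ≈ 1000 W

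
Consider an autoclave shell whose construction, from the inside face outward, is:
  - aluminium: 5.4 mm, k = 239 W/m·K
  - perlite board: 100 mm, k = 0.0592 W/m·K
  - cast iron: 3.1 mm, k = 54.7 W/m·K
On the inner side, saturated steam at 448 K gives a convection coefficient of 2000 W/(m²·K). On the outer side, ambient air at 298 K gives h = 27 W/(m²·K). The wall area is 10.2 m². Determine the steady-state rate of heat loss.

Using the resistance-network approach (series):
R_inner film = 1/(h_i·A) = 1/(2000×10.2) = 4.902×10^-5 K/W
R_aluminium = L/(kA) = 0.0054/(239×10.2) = 2.215×10^-6 K/W
R_perlite board = L/(kA) = 0.1/(0.0592×10.2) = 0.1656 K/W
R_cast iron = L/(kA) = 0.0031/(54.7×10.2) = 5.556×10^-6 K/W
R_outer film = 1/(h_o·A) = 1/(27×10.2) = 0.003631 K/W
R_total = 0.1693 K/W
Q = ΔT / R_total = 150 / 0.1693

Q ≈ 886 W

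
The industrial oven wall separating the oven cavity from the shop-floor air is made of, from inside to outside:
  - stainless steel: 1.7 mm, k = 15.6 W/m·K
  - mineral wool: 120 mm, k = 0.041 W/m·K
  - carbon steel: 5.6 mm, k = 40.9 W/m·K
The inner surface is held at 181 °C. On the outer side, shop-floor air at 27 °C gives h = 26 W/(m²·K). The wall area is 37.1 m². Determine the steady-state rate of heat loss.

Treating each layer as a thermal resistance in series:
R_stainless steel = L/(kA) = 0.0017/(15.6×37.1) = 2.937×10^-6 K/W
R_mineral wool = L/(kA) = 0.12/(0.041×37.1) = 0.07889 K/W
R_carbon steel = L/(kA) = 0.0056/(40.9×37.1) = 3.691×10^-6 K/W
R_outer film = 1/(h_o·A) = 1/(26×37.1) = 0.001037 K/W
R_total = 0.07993 K/W
Q = ΔT / R_total = 154 / 0.07993

Q ≈ 1930 W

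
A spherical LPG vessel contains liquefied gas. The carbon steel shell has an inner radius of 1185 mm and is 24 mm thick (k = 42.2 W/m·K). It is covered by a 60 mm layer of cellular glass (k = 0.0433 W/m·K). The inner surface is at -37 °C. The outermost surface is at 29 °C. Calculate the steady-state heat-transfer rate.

Q ≈ 918 W

For a spherical shell R = (1/r₁ − 1/r₂)/(4πk); film R = 1/(h·4πr²). In series:
R_carbon steel shell = (1/1.185 − 1/1.209)/(4π×42.2) = 3.159×10^-5 K/W
R_cellular glass = (1/1.209 − 1/1.269)/(4π×0.0433) = 0.07187 K/W
R_total = 0.0719 K/W
Q = ΔT/R_total = 66/0.0719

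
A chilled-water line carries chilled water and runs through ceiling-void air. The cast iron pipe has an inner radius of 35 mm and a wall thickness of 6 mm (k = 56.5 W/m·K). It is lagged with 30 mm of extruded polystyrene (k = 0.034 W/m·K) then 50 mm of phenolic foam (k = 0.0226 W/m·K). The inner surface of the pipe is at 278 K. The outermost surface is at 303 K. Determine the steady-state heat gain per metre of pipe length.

Treating each annulus and film as a series resistance:
R_cast iron pipe wall = ln(41/35)/(2π×56.5×1) = 4.457×10^-4 K/W
R_extruded polystyrene = ln(71/41)/(2π×0.034×1) = 2.57 K/W
R_phenolic foam = ln(121/71)/(2π×0.0226×1) = 3.754 K/W
R_total = 6.325 K/W
Q = ΔT/R_total = 25/6.325

q′ ≈ 3.95 W/m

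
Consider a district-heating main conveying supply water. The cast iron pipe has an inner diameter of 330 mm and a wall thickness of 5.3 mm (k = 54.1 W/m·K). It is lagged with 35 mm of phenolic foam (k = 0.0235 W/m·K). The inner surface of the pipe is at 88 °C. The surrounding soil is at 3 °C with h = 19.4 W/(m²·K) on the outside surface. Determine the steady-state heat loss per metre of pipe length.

q′ ≈ 65.1 W/m

Radial resistances (cylindrical: R_cond = ln(r_o/r_i)/(2πkL), R_conv = 1/(h·2πrL)):
R_cast iron pipe wall = ln(170.3/165)/(2π×54.1×1) = 9.301×10^-5 K/W
R_phenolic foam = ln(205.3/170.3)/(2π×0.0235×1) = 1.266 K/W
R_outer film = 1/(h_o·2πr_oL) = 1/(19.4×2π×0.2053×1) = 0.03996 K/W
R_total = 1.306 K/W
Q = ΔT/R_total = 85/1.306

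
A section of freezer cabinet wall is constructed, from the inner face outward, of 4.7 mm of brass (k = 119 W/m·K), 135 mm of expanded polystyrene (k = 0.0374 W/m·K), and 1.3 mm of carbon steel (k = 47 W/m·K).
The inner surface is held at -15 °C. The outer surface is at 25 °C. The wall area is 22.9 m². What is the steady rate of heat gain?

Model the wall as resistances in series:
R_brass = L/(kA) = 0.0047/(119×22.9) = 1.725×10^-6 K/W
R_expanded polystyrene = L/(kA) = 0.135/(0.0374×22.9) = 0.1576 K/W
R_carbon steel = L/(kA) = 0.0013/(47×22.9) = 1.208×10^-6 K/W
R_total = 0.1576 K/W
Q = ΔT / R_total = 40 / 0.1576

Q ≈ 254 W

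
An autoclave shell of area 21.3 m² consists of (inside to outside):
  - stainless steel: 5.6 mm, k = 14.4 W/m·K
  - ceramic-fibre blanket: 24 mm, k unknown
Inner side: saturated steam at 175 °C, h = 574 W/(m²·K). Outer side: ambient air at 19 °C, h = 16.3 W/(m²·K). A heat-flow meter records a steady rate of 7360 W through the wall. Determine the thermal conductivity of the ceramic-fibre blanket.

Series thermal resistances:
R_inner film = 1/(h_i·A) = 1/(574×21.3) = 8.179×10^-5 K/W
R_stainless steel = L/(kA) = 0.0056/(14.4×21.3) = 1.826×10^-5 K/W
R_outer film = 1/(h_o·A) = 1/(16.3×21.3) = 0.00288 K/W
Sum of known resistances R_other = 0.00298 K/W
Total R = ΔT/Q = 156/7360 = 0.0212 K/W
R_ceramic-fibre blanket = R_total − R_other = 0.01822 K/W
k = L/(R·A) = 0.024/(0.01822×21.3)

k ≈ 0.0619 W/(m·K)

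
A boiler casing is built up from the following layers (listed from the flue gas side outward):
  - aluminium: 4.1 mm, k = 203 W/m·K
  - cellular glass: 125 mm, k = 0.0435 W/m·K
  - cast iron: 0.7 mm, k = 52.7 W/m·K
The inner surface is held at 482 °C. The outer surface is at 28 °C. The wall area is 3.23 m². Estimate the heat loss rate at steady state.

Q ≈ 510 W

Using the resistance-network approach (series):
R_aluminium = L/(kA) = 0.0041/(203×3.23) = 6.253×10^-6 K/W
R_cellular glass = L/(kA) = 0.125/(0.0435×3.23) = 0.8896 K/W
R_cast iron = L/(kA) = 0.0007/(52.7×3.23) = 4.112×10^-6 K/W
R_total = 0.8897 K/W
Q = ΔT / R_total = 454 / 0.8897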